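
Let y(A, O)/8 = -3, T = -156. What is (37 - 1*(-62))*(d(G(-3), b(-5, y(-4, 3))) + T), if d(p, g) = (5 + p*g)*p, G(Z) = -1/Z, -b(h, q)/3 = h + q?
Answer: -14322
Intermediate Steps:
y(A, O) = -24 (y(A, O) = 8*(-3) = -24)
b(h, q) = -3*h - 3*q (b(h, q) = -3*(h + q) = -3*h - 3*q)
d(p, g) = p*(5 + g*p) (d(p, g) = (5 + g*p)*p = p*(5 + g*p))
(37 - 1*(-62))*(d(G(-3), b(-5, y(-4, 3))) + T) = (37 - 1*(-62))*((-1/(-3))*(5 + (-3*(-5) - 3*(-24))*(-1/(-3))) - 156) = (37 + 62)*((-1*(-⅓))*(5 + (15 + 72)*(-1*(-⅓))) - 156) = 99*((5 + 87*(⅓))/3 - 156) = 99*((5 + 29)/3 - 156) = 99*((⅓)*34 - 156) = 99*(34/3 - 156) = 99*(-434/3) = -14322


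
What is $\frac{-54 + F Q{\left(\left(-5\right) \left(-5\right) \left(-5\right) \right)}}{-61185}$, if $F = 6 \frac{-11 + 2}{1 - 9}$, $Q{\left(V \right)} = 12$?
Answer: $- \frac{9}{20395} \approx -0.00044128$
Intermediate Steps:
$F = \frac{27}{4}$ ($F = 6 \left(- \frac{9}{-8}\right) = 6 \left(\left(-9\right) \left(- \frac{1}{8}\right)\right) = 6 \cdot \frac{9}{8} = \frac{27}{4} \approx 6.75$)
$\frac{-54 + F Q{\left(\left(-5\right) \left(-5\right) \left(-5\right) \right)}}{-61185} = \frac{-54 + \frac{27}{4} \cdot 12}{-61185} = \left(-54 + 81\right) \left(- \frac{1}{61185}\right) = 27 \left(- \frac{1}{61185}\right) = - \frac{9}{20395}$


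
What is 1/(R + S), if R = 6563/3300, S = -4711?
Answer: -3300/15539737 ≈ -0.00021236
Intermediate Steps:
R = 6563/3300 (R = 6563*(1/3300) = 6563/3300 ≈ 1.9888)
1/(R + S) = 1/(6563/3300 - 4711) = 1/(-15539737/3300) = -3300/15539737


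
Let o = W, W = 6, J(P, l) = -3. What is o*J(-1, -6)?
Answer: -18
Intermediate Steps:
o = 6
o*J(-1, -6) = 6*(-3) = -18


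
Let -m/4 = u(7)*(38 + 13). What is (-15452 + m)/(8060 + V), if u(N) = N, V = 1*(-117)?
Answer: -16880/7943 ≈ -2.1251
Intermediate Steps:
V = -117
m = -1428 (m = -28*(38 + 13) = -28*51 = -4*357 = -1428)
(-15452 + m)/(8060 + V) = (-15452 - 1428)/(8060 - 117) = -16880/7943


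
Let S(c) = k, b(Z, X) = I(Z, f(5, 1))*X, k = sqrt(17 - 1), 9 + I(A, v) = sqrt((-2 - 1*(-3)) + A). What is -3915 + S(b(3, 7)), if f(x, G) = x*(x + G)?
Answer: -3911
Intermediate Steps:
f(x, G) = x*(G + x)
I(A, v) = -9 + sqrt(1 + A) (I(A, v) = -9 + sqrt((-2 - 1*(-3)) + A) = -9 + sqrt((-2 + 3) + A) = -9 + sqrt(1 + A))
k = 4 (k = sqrt(16) = 4)
b(Z, X) = X*(-9 + sqrt(1 + Z)) (b(Z, X) = (-9 + sqrt(1 + Z))*X = X*(-9 + sqrt(1 + Z)))
S(c) = 4
-3915 + S(b(3, 7)) = -3915 + 4 = -3911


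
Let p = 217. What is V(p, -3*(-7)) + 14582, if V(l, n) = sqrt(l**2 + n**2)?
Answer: 14582 + 7*sqrt(970) ≈ 14800.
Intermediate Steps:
V(p, -3*(-7)) + 14582 = sqrt(217**2 + (-3*(-7))**2) + 14582 = sqrt(47089 + 21**2) + 14582 = sqrt(47089 + 441) + 14582 = sqrt(47530) + 14582 = 7*sqrt(970) + 14582 = 14582 + 7*sqrt(970)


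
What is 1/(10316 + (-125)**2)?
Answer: 1/25941 ≈ 3.8549e-5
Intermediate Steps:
1/(10316 + (-125)**2) = 1/(10316 + 15625) = 1/25941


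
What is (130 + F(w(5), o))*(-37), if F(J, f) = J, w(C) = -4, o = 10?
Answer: -4662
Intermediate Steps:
(130 + F(w(5), o))*(-37) = (130 - 4)*(-37) = 126*(-37) = -4662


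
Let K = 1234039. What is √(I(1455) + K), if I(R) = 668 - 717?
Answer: 3*√137110 ≈ 1110.9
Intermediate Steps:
I(R) = -49
√(I(1455) + K) = √(-49 + 1234039) = √1233990 = 3*√137110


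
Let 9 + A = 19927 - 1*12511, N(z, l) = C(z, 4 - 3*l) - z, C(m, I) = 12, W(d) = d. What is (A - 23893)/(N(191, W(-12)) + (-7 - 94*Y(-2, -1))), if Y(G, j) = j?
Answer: 8243/46 ≈ 179.20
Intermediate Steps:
N(z, l) = 12 - z
A = 7407 (A = -9 + (19927 - 1*12511) = -9 + (19927 - 12511) = -9 + 7416 = 7407)
(A - 23893)/(N(191, W(-12)) + (-7 - 94*Y(-2, -1))) = (7407 - 23893)/((12 - 1*191) + (-7 - 94*(-1))) = -16486/((12 - 191) + (-7 + 94)) = -16486/(-179 + 87) = -16486/(-92) = -16486*(-1/92) = 8243/46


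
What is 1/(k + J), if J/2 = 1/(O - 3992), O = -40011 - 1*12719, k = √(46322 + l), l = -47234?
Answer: -28361/733563844753 - 3217385284*I*√57/733563844753 ≈ -3.8662e-8 - 0.033113*I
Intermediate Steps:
k = 4*I*√57 (k = √(46322 - 47234) = √(-912) = 4*I*√57 ≈ 30.199*I)
O = -52730 (O = -40011 - 12719 = -52730)
J = -1/28361 (J = 2/(-52730 - 3992) = 2/(-56722) = 2*(-1/56722) = -1/28361 ≈ -3.5260e-5)
1/(k + J) = 1/(4*I*√57 - 1/28361) = 1/(-1/28361 + 4*I*√57)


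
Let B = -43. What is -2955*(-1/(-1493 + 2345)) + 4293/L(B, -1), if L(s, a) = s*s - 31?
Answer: 167219/28684 ≈ 5.8297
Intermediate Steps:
L(s, a) = -31 + s² (L(s, a) = s² - 31 = -31 + s²)
-2955*(-1/(-1493 + 2345)) + 4293/L(B, -1) = -2955*(-1/(-1493 + 2345)) + 4293/(-31 + (-43)²) = -2955/((-1*852)) + 4293/(-31 + 1849) = -2955/(-852) + 4293/1818 = -2955*(-1/852) + 4293*(1/1818) = 985/284 + 477/202 = 167219/28684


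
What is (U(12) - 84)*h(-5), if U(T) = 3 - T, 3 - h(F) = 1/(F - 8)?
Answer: -3720/13 ≈ -286.15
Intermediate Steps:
h(F) = 3 - 1/(-8 + F) (h(F) = 3 - 1/(F - 8) = 3 - 1/(-8 + F))
(U(12) - 84)*h(-5) = ((3 - 1*12) - 84)*((-25 + 3*(-5))/(-8 - 5)) = ((3 - 12) - 84)*((-25 - 15)/(-13)) = (-9 - 84)*(-1/13*(-40)) = -93*40/13 = -3720/13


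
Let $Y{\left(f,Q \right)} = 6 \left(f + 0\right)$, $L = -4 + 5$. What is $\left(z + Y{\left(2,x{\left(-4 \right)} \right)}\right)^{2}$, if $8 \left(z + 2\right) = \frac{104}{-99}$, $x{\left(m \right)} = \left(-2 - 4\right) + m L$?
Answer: $\frac{954529}{9801} \approx 97.391$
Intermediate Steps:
$L = 1$
$x{\left(m \right)} = -6 + m$ ($x{\left(m \right)} = \left(-2 - 4\right) + m 1 = \left(-2 - 4\right) + m = -6 + m$)
$Y{\left(f,Q \right)} = 6 f$
$z = - \frac{211}{99}$ ($z = -2 + \frac{104 \frac{1}{-99}}{8} = -2 + \frac{104 \left(- \frac{1}{99}\right)}{8} = -2 + \frac{1}{8} \left(- \frac{104}{99}\right) = -2 - \frac{13}{99} = - \frac{211}{99} \approx -2.1313$)
$\left(z + Y{\left(2,x{\left(-4 \right)} \right)}\right)^{2} = \left(- \frac{211}{99} + 6 \cdot 2\right)^{2} = \left(- \frac{211}{99} + 12\right)^{2} = \left(\frac{977}{99}\right)^{2} = \frac{954529}{9801}$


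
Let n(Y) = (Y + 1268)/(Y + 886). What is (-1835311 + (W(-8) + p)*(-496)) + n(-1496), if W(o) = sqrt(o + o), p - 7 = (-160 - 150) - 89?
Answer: -500467981/305 - 1984*I ≈ -1.6409e+6 - 1984.0*I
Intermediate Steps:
p = -392 (p = 7 + ((-160 - 150) - 89) = 7 + (-310 - 89) = 7 - 399 = -392)
W(o) = sqrt(2)*sqrt(o) (W(o) = sqrt(2*o) = sqrt(2)*sqrt(o))
n(Y) = (1268 + Y)/(886 + Y)
(-1835311 + (W(-8) + p)*(-496)) + n(-1496) = (-1835311 + (sqrt(2)*sqrt(-8) - 392)*(-496)) + (1268 - 1496)/(886 - 1496) = (-1835311 + (sqrt(2)*(2*I*sqrt(2)) - 392)*(-496)) - 228/(-610) = (-1835311 + (4*I - 392)*(-496)) - 1/610*(-228) = (-1835311 + (-392 + 4*I)*(-496)) + 114/305 = (-1835311 + (194432 - 1984*I)) + 114/305 = (-1640879 - 1984*I) + 114/305 = -500467981/305 - 1984*I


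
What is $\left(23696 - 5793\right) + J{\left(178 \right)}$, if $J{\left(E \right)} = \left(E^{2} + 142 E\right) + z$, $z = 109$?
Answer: $74972$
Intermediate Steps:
$J{\left(E \right)} = 109 + E^{2} + 142 E$ ($J{\left(E \right)} = \left(E^{2} + 142 E\right) + 109 = 109 + E^{2} + 142 E$)
$\left(23696 - 5793\right) + J{\left(178 \right)} = \left(23696 - 5793\right) + \left(109 + 178^{2} + 142 \cdot 178\right) = 17903 + \left(109 + 31684 + 25276\right) = 17903 + 57069 = 74972$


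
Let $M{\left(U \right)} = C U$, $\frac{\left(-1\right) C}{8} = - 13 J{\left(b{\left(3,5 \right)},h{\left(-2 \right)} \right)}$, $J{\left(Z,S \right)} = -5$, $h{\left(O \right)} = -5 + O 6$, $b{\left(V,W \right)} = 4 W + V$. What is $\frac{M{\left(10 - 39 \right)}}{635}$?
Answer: $\frac{3016}{127} \approx 23.748$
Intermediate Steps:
$b{\left(V,W \right)} = V + 4 W$
$h{\left(O \right)} = -5 + 6 O$
$C = -520$ ($C = - 8 \left(\left(-13\right) \left(-5\right)\right) = \left(-8\right) 65 = -520$)
$M{\left(U \right)} = - 520 U$
$\frac{M{\left(10 - 39 \right)}}{635} = \frac{\left(-520\right) \left(10 - 39\right)}{635} = - 520 \left(10 - 39\right) \frac{1}{635} = \left(-520\right) \left(-29\right) \frac{1}{635} = 15080 \cdot \frac{1}{635} = \frac{3016}{127}$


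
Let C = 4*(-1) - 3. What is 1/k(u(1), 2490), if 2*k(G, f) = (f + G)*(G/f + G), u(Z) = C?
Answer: -4980/43296071 ≈ -0.00011502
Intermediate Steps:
C = -7 (C = -4 - 3 = -7)
u(Z) = -7
k(G, f) = (G + f)*(G + G/f)/2 (k(G, f) = ((f + G)*(G/f + G))/2 = ((G + f)*(G + G/f))/2 = (G + f)*(G + G/f)/2)
1/k(u(1), 2490) = 1/((1/2)*(-7)*(-7 + 2490*(1 - 7 + 2490))/2490) = 1/((1/2)*(-7)*(1/2490)*(-7 + 2490*2484)) = 1/((1/2)*(-7)*(1/2490)*(-7 + 6185160)) = 1/((1/2)*(-7)*(1/2490)*6185153) = 1/(-43296071/4980) = -4980/43296071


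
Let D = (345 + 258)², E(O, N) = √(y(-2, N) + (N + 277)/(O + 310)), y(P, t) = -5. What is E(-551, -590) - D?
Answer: -363609 + 2*I*√53743/241 ≈ -3.6361e+5 + 1.9239*I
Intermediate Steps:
E(O, N) = √(-5 + (277 + N)/(310 + O)) (E(O, N) = √(-5 + (N + 277)/(O + 310)) = √(-5 + (277 + N)/(310 + O)))
D = 363609 (D = 603² = 363609)
E(-551, -590) - D = √((-1273 - 590 - 5*(-551))/(310 - 551)) - 1*363609 = √((-1273 - 590 + 2755)/(-241)) - 363609 = √(-1/241*892) - 363609 = √(-892/241) - 363609 = 2*I*√53743/241 - 363609 = -363609 + 2*I*√53743/241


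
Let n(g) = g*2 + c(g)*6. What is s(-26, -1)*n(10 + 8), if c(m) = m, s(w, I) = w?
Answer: -3744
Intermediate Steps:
n(g) = 8*g (n(g) = g*2 + g*6 = 2*g + 6*g = 8*g)
s(-26, -1)*n(10 + 8) = -208*(10 + 8) = -208*18 = -26*144 = -3744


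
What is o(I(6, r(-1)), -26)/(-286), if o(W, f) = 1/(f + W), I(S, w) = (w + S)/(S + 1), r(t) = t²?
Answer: 1/7150 ≈ 0.00013986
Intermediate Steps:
I(S, w) = (S + w)/(1 + S)
o(W, f) = 1/(W + f)
o(I(6, r(-1)), -26)/(-286) = 1/((6 + (-1)²)/(1 + 6) - 26*(-286)) = -1/286/((6 + 1)/7 - 26) = -1/286/((⅐)*7 - 26) = -1/286/(1 - 26) = -1/286/(-25) = -1/25*(-1/286) = 1/7150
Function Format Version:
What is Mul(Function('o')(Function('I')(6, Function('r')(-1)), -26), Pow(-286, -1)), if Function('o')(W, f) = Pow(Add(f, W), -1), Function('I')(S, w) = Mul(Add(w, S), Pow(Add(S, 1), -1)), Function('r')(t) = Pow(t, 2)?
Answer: Rational(1, 7150) ≈ 0.00013986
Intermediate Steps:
Function('I')(S, w) = Mul(Pow(Add(1, S), -1), Add(S, w)) (Function('I')(S, w) = Mul(Add(S, w), Pow(Add(1, S), -1)) = Mul(Pow(Add(1, S), -1), Add(S, w)))
Function('o')(W, f) = Pow(Add(W, f), -1)
Mul(Function('o')(Function('I')(6, Function('r')(-1)), -26), Pow(-286, -1)) = Mul(Pow(Add(Mul(Pow(Add(1, 6), -1), Add(6, Pow(-1, 2))), -26), -1), Pow(-286, -1)) = Mul(Pow(Add(Mul(Pow(7, -1), Add(6, 1)), -26), -1), Rational(-1, 286)) = Mul(Pow(Add(Mul(Rational(1, 7), 7), -26), -1), Rational(-1, 286)) = Mul(Pow(Add(1, -26), -1), Rational(-1, 286)) = Mul(Pow(-25, -1), Rational(-1, 286)) = Mul(Rational(-1, 25), Rational(-1, 286)) = Rational(1, 7150)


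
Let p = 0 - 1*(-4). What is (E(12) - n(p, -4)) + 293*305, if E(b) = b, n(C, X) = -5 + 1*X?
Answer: 89386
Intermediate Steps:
p = 4 (p = 0 + 4 = 4)
n(C, X) = -5 + X
(E(12) - n(p, -4)) + 293*305 = (12 - (-5 - 4)) + 293*305 = (12 - 1*(-9)) + 89365 = (12 + 9) + 89365 = 21 + 89365 = 89386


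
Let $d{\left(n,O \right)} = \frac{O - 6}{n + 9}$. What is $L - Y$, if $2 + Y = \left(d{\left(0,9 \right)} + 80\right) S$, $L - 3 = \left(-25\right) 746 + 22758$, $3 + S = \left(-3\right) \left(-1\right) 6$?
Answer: $2908$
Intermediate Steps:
$S = 15$ ($S = -3 + \left(-3\right) \left(-1\right) 6 = -3 + 3 \cdot 6 = -3 + 18 = 15$)
$d{\left(n,O \right)} = \frac{-6 + O}{9 + n}$
$L = 4111$ ($L = 3 + \left(\left(-25\right) 746 + 22758\right) = 3 + \left(-18650 + 22758\right) = 3 + 4108 = 4111$)
$Y = 1203$ ($Y = -2 + \left(\frac{-6 + 9}{9 + 0} + 80\right) 15 = -2 + \left(\frac{1}{9} \cdot 3 + 80\right) 15 = -2 + \left(\frac{1}{3} + 80\right) 15 = -2 + \frac{241}{3} \cdot 15 = -2 + 1205 = 1203$)
$L - Y = 4111 - 1203 = 2908$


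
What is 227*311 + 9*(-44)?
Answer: 70201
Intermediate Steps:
227*311 + 9*(-44) = 70597 - 396 = 70201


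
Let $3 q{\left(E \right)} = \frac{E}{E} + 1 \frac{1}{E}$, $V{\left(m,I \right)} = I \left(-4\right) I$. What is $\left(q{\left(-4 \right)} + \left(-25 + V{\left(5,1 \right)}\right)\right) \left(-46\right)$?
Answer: $\frac{2645}{2} \approx 1322.5$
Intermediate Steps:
$V{\left(m,I \right)} = - 4 I^{2}$ ($V{\left(m,I \right)} = - 4 I I = - 4 I^{2}$)
$q{\left(E \right)} = \frac{1}{3} + \frac{1}{3 E}$ ($q{\left(E \right)} = \frac{\frac{E}{E} + 1 \frac{1}{E}}{3} = \frac{1 + \frac{1}{E}}{3} = \frac{1}{3} + \frac{1}{3 E}$)
$\left(q{\left(-4 \right)} + \left(-25 + V{\left(5,1 \right)}\right)\right) \left(-46\right) = \left(\frac{1 - 4}{3 \left(-4\right)} - \left(25 + 4 \cdot 1^{2}\right)\right) \left(-46\right) = \left(\frac{1}{3} \left(- \frac{1}{4}\right) \left(-3\right) - 29\right) \left(-46\right) = \left(\frac{1}{4} - 29\right) \left(-46\right) = \left(- \frac{115}{4}\right) \left(-46\right) = \frac{2645}{2}$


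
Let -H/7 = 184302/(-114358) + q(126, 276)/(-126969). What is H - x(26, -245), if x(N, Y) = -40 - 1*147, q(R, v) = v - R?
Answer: 479858294840/2419986817 ≈ 198.29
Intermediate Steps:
x(N, Y) = -187 (x(N, Y) = -40 - 147 = -187)
H = 27320760061/2419986817 (H = -7*(184302/(-114358) + (276 - 1*126)/(-126969)) = -7*(184302*(-1/114358) + (276 - 126)*(-1/126969)) = -7*(-92151/57179 + 150*(-1/126969)) = -7*(-92151/57179 - 50/42323) = -7*(-3902965723/2419986817) = 27320760061/2419986817 ≈ 11.290)
H - x(26, -245) = 27320760061/2419986817 - 1*(-187) = 27320760061/2419986817 + 187 = 479858294840/2419986817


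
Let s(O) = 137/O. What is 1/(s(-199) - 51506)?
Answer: -199/10249831 ≈ -1.9415e-5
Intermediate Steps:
1/(s(-199) - 51506) = 1/(137/(-199) - 51506) = 1/(137*(-1/199) - 51506) = 1/(-137/199 - 51506) = 1/(-10249831/199) = -199/10249831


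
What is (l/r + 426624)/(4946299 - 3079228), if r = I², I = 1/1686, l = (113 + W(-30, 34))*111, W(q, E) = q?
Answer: 8729754524/622357 ≈ 14027.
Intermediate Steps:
l = 9213 (l = (113 - 30)*111 = 83*111 = 9213)
I = 1/1686 ≈ 0.00059312
r = 1/2842596 (r = (1/1686)² = 1/2842596 ≈ 3.5179e-7)
(l/r + 426624)/(4946299 - 3079228) = (9213/(1/2842596) + 426624)/(4946299 - 3079228) = (9213*2842596 + 426624)/1867071 = (26188836948 + 426624)*(1/1867071) = 26189263572*(1/1867071) = 8729754524/622357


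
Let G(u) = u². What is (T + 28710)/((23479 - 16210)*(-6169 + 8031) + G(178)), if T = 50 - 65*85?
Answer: 23235/13566562 ≈ 0.0017127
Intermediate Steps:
T = -5475 (T = 50 - 5525 = -5475)
(T + 28710)/((23479 - 16210)*(-6169 + 8031) + G(178)) = (-5475 + 28710)/((23479 - 16210)*(-6169 + 8031) + 178²) = 23235/(7269*1862 + 31684) = 23235/(13534878 + 31684) = 23235/13566562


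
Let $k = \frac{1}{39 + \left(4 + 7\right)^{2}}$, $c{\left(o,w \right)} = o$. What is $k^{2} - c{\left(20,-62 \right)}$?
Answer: $- \frac{511999}{25600} \approx -20.0$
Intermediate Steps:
$k = \frac{1}{160}$ ($k = \frac{1}{39 + 11^{2}} = \frac{1}{39 + 121} = \frac{1}{160} \approx 0.00625$)
$k^{2} - c{\left(20,-62 \right)} = \left(\frac{1}{160}\right)^{2} - 20 = \frac{1}{25600} - 20 = - \frac{511999}{25600}$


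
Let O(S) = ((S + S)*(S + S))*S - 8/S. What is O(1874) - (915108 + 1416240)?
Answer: 24664361605672/937 ≈ 2.6323e+10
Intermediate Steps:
O(S) = -8/S + 4*S³ (O(S) = ((2*S)*(2*S))*S - 8/S = (4*S²)*S - 8/S = 4*S³ - 8/S = -8/S + 4*S³)
O(1874) - (915108 + 1416240) = 4*(-2 + 1874⁴)/1874 - (915108 + 1416240) = 4*(1/1874)*(-2 + 12333273039376) - 1*2331348 = 4*(1/1874)*12333273039374 - 2331348 = 24666546078748/937 - 2331348 = 24664361605672/937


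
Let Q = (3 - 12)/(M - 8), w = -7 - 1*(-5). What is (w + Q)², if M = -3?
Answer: 169/121 ≈ 1.3967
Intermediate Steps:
w = -2 (w = -7 + 5 = -2)
Q = 9/11 (Q = (3 - 12)/(-3 - 8) = -9/(-11) = -9*(-1/11) = 9/11 ≈ 0.81818)
(w + Q)² = (-2 + 9/11)² = (-13/11)² = 169/121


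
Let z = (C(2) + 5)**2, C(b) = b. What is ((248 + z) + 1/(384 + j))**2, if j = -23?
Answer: 11495699524/130321 ≈ 88211.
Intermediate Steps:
z = 49 (z = (2 + 5)**2 = 7**2 = 49)
((248 + z) + 1/(384 + j))**2 = ((248 + 49) + 1/(384 - 23))**2 = (297 + 1/361)**2 = (107218/361)**2 = 11495699524/130321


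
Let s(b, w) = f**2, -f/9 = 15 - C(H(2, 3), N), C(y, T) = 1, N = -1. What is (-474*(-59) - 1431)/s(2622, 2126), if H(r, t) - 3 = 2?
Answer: 8845/5292 ≈ 1.6714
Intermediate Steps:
H(r, t) = 5 (H(r, t) = 3 + 2 = 5)
f = -126 (f = -9*(15 - 1*1) = -9*(15 - 1) = -9*14 = -126)
s(b, w) = 15876 (s(b, w) = (-126)**2 = 15876)
(-474*(-59) - 1431)/s(2622, 2126) = (-474*(-59) - 1431)/15876 = (27966 - 1431)*(1/15876) = 26535*(1/15876) = 8845/5292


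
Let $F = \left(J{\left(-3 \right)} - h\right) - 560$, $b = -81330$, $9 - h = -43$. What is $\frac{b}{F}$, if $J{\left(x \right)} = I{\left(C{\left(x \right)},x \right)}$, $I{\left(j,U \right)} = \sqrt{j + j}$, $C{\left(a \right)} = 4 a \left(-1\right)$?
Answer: $\frac{414783}{3121} + \frac{2711 \sqrt{6}}{6242} \approx 133.96$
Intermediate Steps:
$h = 52$ ($h = 9 - -43 = 9 + 43 = 52$)
$C{\left(a \right)} = - 4 a$
$I{\left(j,U \right)} = \sqrt{2} \sqrt{j}$ ($I{\left(j,U \right)} = \sqrt{2 j} = \sqrt{2} \sqrt{j}$)
$J{\left(x \right)} = 2 \sqrt{2} \sqrt{- x}$ ($J{\left(x \right)} = \sqrt{2} \sqrt{- 4 x} = \sqrt{2} \cdot 2 \sqrt{- x} = 2 \sqrt{2} \sqrt{- x}$)
$F = -612 + 2 \sqrt{6}$ ($F = \left(2 \sqrt{2} \sqrt{\left(-1\right) \left(-3\right)} - 52\right) - 560 = \left(2 \sqrt{2} \sqrt{3} - 52\right) - 560 = \left(2 \sqrt{6} - 52\right) - 560 = \left(-52 + 2 \sqrt{6}\right) - 560 = -612 + 2 \sqrt{6} \approx -607.1$)
$\frac{b}{F} = - \frac{81330}{-612 + 2 \sqrt{6}}$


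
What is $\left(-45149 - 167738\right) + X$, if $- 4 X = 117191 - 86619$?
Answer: $-220530$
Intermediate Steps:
$X = -7643$ ($X = - \frac{117191 - 86619}{4} = \left(- \frac{1}{4}\right) 30572 = -7643$)
$\left(-45149 - 167738\right) + X = \left(-45149 - 167738\right) - 7643 = -212887 - 7643 = -220530$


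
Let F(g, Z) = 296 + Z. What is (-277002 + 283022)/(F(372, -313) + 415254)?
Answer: 6020/415237 ≈ 0.014498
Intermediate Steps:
(-277002 + 283022)/(F(372, -313) + 415254) = (-277002 + 283022)/((296 - 313) + 415254) = 6020/(-17 + 415254) = 6020/415237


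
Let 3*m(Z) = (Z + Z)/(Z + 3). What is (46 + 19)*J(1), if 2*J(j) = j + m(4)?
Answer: 1885/42 ≈ 44.881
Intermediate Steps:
m(Z) = 2*Z/(3*(3 + Z)) (m(Z) = ((Z + Z)/(Z + 3))/3 = ((2*Z)/(3 + Z))/3 = (2*Z/(3 + Z))/3 = 2*Z/(3*(3 + Z)))
J(j) = 4/21 + j/2 (J(j) = (j + (⅔)*4/(3 + 4))/2 = (j + (⅔)*4/7)/2 = (j + (⅔)*4*(⅐))/2 = (j + 8/21)/2 = (8/21 + j)/2 = 4/21 + j/2)
(46 + 19)*J(1) = (46 + 19)*(4/21 + (½)*1) = 65*(4/21 + ½) = 65*(29/42) = 1885/42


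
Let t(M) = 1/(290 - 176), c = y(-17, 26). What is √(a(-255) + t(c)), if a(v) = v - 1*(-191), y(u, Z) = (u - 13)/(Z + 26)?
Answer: I*√831630/114 ≈ 7.9995*I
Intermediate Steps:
y(u, Z) = (-13 + u)/(26 + Z)
c = -15/26 (c = (-13 - 17)/(26 + 26) = -30/52 = (1/52)*(-30) = -15/26 ≈ -0.57692)
a(v) = 191 + v (a(v) = v + 191 = 191 + v)
t(M) = 1/114
√(a(-255) + t(c)) = √((191 - 255) + 1/114) = √(-64 + 1/114) = √(-7295/114) = I*√831630/114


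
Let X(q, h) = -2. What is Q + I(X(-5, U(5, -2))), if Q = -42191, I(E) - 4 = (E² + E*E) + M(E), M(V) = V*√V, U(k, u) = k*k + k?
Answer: -42179 - 2*I*√2 ≈ -42179.0 - 2.8284*I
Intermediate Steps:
U(k, u) = k + k² (U(k, u) = k² + k = k + k²)
M(V) = V^(3/2)
I(E) = 4 + E^(3/2) + 2*E² (I(E) = 4 + ((E² + E*E) + E^(3/2)) = 4 + ((E² + E²) + E^(3/2)) = 4 + (2*E² + E^(3/2)) = 4 + (E^(3/2) + 2*E²) = 4 + E^(3/2) + 2*E²)
Q + I(X(-5, U(5, -2))) = -42191 + (4 + (-2)^(3/2) + 2*(-2)²) = -42191 + (4 - 2*I*√2 + 2*4) = -42191 + (4 - 2*I*√2 + 8) = -42191 + (12 - 2*I*√2) = -42179 - 2*I*√2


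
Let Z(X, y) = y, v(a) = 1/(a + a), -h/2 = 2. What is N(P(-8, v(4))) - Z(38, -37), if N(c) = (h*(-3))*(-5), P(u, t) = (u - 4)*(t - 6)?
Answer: -23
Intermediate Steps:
h = -4 (h = -2*2 = -4)
v(a) = 1/(2*a)
P(u, t) = (-6 + t)*(-4 + u) (P(u, t) = (-4 + u)*(-6 + t) = (-6 + t)*(-4 + u))
N(c) = -60 (N(c) = -4*(-3)*(-5) = 12*(-5) = -60)
N(P(-8, v(4))) - Z(38, -37) = -60 - 1*(-37) = -60 + 37 = -23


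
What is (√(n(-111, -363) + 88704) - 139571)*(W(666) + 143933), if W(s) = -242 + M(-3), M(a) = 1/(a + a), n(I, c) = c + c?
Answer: -120330439795/6 + 862145*√87978/6 ≈ -2.0012e+10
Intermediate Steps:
n(I, c) = 2*c
M(a) = 1/(2*a)
W(s) = -1453/6 (W(s) = -242 + (½)/(-3) = -242 + (½)*(-⅓) = -242 - ⅙ = -1453/6)
(√(n(-111, -363) + 88704) - 139571)*(W(666) + 143933) = (√(2*(-363) + 88704) - 139571)*(-1453/6 + 143933) = (√(-726 + 88704) - 139571)*(862145/6) = (√87978 - 139571)*(862145/6) = (-139571 + √87978)*(862145/6) = -120330439795/6 + 862145*√87978/6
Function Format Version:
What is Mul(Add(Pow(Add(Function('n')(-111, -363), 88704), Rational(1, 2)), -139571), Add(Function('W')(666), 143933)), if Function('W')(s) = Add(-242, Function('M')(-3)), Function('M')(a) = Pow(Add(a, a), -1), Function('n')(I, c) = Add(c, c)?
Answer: Add(Rational(-120330439795, 6), Mul(Rational(862145, 6), Pow(87978, Rational(1, 2)))) ≈ -2.0012e+10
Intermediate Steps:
Function('n')(I, c) = Mul(2, c)
Function('M')(a) = Mul(Rational(1, 2), Pow(a, -1)) (Function('M')(a) = Pow(Mul(2, a), -1) = Mul(Rational(1, 2), Pow(a, -1)))
Function('W')(s) = Rational(-1453, 6) (Function('W')(s) = Add(-242, Mul(Rational(1, 2), Pow(-3, -1))) = Add(-242, Mul(Rational(1, 2), Rational(-1, 3))) = Add(-242, Rational(-1, 6)) = Rational(-1453, 6))
Mul(Add(Pow(Add(Function('n')(-111, -363), 88704), Rational(1, 2)), -139571), Add(Function('W')(666), 143933)) = Mul(Add(Pow(Add(Mul(2, -363), 88704), Rational(1, 2)), -139571), Add(Rational(-1453, 6), 143933)) = Mul(Add(Pow(Add(-726, 88704), Rational(1, 2)), -139571), Rational(862145, 6)) = Mul(Add(Pow(87978, Rational(1, 2)), -139571), Rational(862145, 6)) = Mul(Add(-139571, Pow(87978, Rational(1, 2))), Rational(862145, 6)) = Add(Rational(-120330439795, 6), Mul(Rational(862145, 6), Pow(87978, Rational(1, 2))))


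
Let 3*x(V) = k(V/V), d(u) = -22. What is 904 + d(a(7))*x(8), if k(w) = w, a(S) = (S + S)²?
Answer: 2690/3 ≈ 896.67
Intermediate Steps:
a(S) = 4*S² (a(S) = (2*S)² = 4*S²)
x(V) = ⅓ (x(V) = (V/V)/3 = (⅓)*1 = ⅓)
904 + d(a(7))*x(8) = 904 - 22*⅓ = 904 - 22/3 = 2690/3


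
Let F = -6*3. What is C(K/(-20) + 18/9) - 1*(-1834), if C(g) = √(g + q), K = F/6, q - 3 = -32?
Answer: 1834 + I*√2685/10 ≈ 1834.0 + 5.1817*I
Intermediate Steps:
q = -29 (q = 3 - 32 = -29)
F = -18
K = -3 (K = -18/6 = -18*⅙ = -3)
C(g) = √(-29 + g) (C(g) = √(g - 29) = √(-29 + g))
C(K/(-20) + 18/9) - 1*(-1834) = √(-29 + (-3/(-20) + 18/9)) - 1*(-1834) = √(-29 + (-3*(-1/20) + 18*(⅑))) + 1834 = √(-29 + (3/20 + 2)) + 1834 = √(-29 + 43/20) + 1834 = √(-537/20) + 1834 = I*√2685/10 + 1834 = 1834 + I*√2685/10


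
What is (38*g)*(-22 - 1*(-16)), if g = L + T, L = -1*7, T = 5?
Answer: 456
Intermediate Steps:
L = -7
g = -2 (g = -7 + 5 = -2)
(38*g)*(-22 - 1*(-16)) = (38*(-2))*(-22 - 1*(-16)) = -76*(-22 + 16) = -76*(-6) = 456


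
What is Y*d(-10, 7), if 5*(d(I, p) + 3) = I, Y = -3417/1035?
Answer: 1139/69 ≈ 16.507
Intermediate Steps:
Y = -1139/345 (Y = -3417*1/1035 = -1139/345 ≈ -3.3014)
d(I, p) = -3 + I/5
Y*d(-10, 7) = -1139*(-3 + (⅕)*(-10))/345 = -1139*(-3 - 2)/345 = -1139/345*(-5) = 1139/69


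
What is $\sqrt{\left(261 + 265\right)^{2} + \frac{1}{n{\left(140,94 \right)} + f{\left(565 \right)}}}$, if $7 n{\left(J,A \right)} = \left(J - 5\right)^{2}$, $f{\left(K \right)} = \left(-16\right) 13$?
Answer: $\frac{\sqrt{77801114521419}}{16769} \approx 526.0$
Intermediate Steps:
$f{\left(K \right)} = -208$
$n{\left(J,A \right)} = \frac{\left(-5 + J\right)^{2}}{7}$ ($n{\left(J,A \right)} = \frac{\left(J - 5\right)^{2}}{7} = \frac{\left(-5 + J\right)^{2}}{7}$)
$\sqrt{\left(261 + 265\right)^{2} + \frac{1}{n{\left(140,94 \right)} + f{\left(565 \right)}}} = \sqrt{\left(261 + 265\right)^{2} + \frac{1}{\frac{\left(-5 + 140\right)^{2}}{7} - 208}} = \sqrt{526^{2} + \frac{1}{\frac{135^{2}}{7} - 208}} = \sqrt{276676 + \frac{1}{\frac{1}{7} \cdot 18225 - 208}} = \sqrt{276676 + \frac{1}{\frac{18225}{7} - 208}} = \sqrt{276676 + \frac{1}{\frac{16769}{7}}} = \sqrt{276676 + \frac{7}{16769}} = \sqrt{\frac{4639579851}{16769}} = \frac{\sqrt{77801114521419}}{16769}$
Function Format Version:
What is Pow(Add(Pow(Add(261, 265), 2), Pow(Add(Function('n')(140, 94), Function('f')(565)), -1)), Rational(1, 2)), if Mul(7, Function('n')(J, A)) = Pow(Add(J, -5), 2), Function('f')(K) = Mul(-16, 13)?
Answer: Mul(Rational(1, 16769), Pow(77801114521419, Rational(1, 2))) ≈ 526.00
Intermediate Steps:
Function('f')(K) = -208
Function('n')(J, A) = Mul(Rational(1, 7), Pow(Add(-5, J), 2)) (Function('n')(J, A) = Mul(Rational(1, 7), Pow(Add(J, -5), 2)) = Mul(Rational(1, 7), Pow(Add(-5, J), 2)))
Pow(Add(Pow(Add(261, 265), 2), Pow(Add(Function('n')(140, 94), Function('f')(565)), -1)), Rational(1, 2)) = Pow(Add(Pow(Add(261, 265), 2), Pow(Add(Mul(Rational(1, 7), Pow(Add(-5, 140), 2)), -208), -1)), Rational(1, 2)) = Pow(Add(Pow(526, 2), Pow(Add(Mul(Rational(1, 7), Pow(135, 2)), -208), -1)), Rational(1, 2)) = Pow(Add(276676, Pow(Add(Mul(Rational(1, 7), 18225), -208), -1)), Rational(1, 2)) = Pow(Add(276676, Pow(Add(Rational(18225, 7), -208), -1)), Rational(1, 2)) = Pow(Add(276676, Pow(Rational(16769, 7), -1)), Rational(1, 2)) = Pow(Add(276676, Rational(7, 16769)), Rational(1, 2)) = Pow(Rational(4639579851, 16769), Rational(1, 2)) = Mul(Rational(1, 16769), Pow(77801114521419, Rational(1, 2)))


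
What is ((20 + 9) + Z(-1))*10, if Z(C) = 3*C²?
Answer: 320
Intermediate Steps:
((20 + 9) + Z(-1))*10 = ((20 + 9) + 3*(-1)²)*10 = (29 + 3*1)*10 = (29 + 3)*10 = 32*10 = 320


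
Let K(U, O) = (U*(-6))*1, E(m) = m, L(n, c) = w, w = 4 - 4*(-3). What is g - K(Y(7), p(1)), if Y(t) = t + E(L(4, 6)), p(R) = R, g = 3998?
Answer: 4136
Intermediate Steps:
w = 16 (w = 4 + 12 = 16)
L(n, c) = 16
Y(t) = 16 + t (Y(t) = t + 16 = 16 + t)
K(U, O) = -6*U (K(U, O) = -6*U*1 = -6*U)
g - K(Y(7), p(1)) = 3998 - (-6)*(16 + 7) = 3998 - (-6)*23 = 3998 - 1*(-138) = 3998 + 138 = 4136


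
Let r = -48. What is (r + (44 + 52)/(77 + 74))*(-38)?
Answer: 271776/151 ≈ 1799.8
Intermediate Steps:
(r + (44 + 52)/(77 + 74))*(-38) = (-48 + (44 + 52)/(77 + 74))*(-38) = (-48 + 96/151)*(-38) = -7152/151*(-38) = 271776/151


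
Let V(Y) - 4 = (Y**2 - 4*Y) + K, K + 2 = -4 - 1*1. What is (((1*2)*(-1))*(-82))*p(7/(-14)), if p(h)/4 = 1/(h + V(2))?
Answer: -1312/15 ≈ -87.467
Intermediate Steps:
K = -7 (K = -2 + (-4 - 1*1) = -2 + (-4 - 1) = -2 - 5 = -7)
V(Y) = -3 + Y**2 - 4*Y (V(Y) = 4 + ((Y**2 - 4*Y) - 7) = 4 + (-7 + Y**2 - 4*Y) = -3 + Y**2 - 4*Y)
p(h) = 4/(-7 + h) (p(h) = 4/(h + (-3 + 2**2 - 4*2)) = 4/(h + (-3 + 4 - 8)) = 4/(h - 7) = 4/(-7 + h))
(((1*2)*(-1))*(-82))*p(7/(-14)) = (((1*2)*(-1))*(-82))*(4/(-7 + 7/(-14))) = ((2*(-1))*(-82))*(4/(-7 + 7*(-1/14))) = (-2*(-82))*(4/(-7 - 1/2)) = 164*(4/(-15/2)) = 164*(4*(-2/15)) = 164*(-8/15) = -1312/15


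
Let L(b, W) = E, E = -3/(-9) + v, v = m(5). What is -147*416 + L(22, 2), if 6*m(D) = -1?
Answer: -366911/6 ≈ -61152.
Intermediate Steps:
m(D) = -⅙ (m(D) = (⅙)*(-1) = -⅙)
v = -⅙ ≈ -0.16667
E = ⅙ (E = -3/(-9) - ⅙ = -3*(-⅑) - ⅙ = ⅓ - ⅙ = ⅙ ≈ 0.16667)
L(b, W) = ⅙
-147*416 + L(22, 2) = -147*416 + ⅙ = -61152 + ⅙ = -366911/6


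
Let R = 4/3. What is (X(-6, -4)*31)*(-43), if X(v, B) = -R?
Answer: 5332/3 ≈ 1777.3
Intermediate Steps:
R = 4/3 (R = 4*(1/3) = 4/3 ≈ 1.3333)
X(v, B) = -4/3 (X(v, B) = -1*4/3 = -4/3)
(X(-6, -4)*31)*(-43) = -4/3*31*(-43) = -124/3*(-43) = 5332/3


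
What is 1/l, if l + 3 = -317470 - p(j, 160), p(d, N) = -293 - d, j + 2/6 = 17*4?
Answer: -3/951337 ≈ -3.1535e-6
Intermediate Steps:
j = 203/3 (j = -⅓ + 17*4 = -⅓ + 68 = 203/3 ≈ 67.667)
l = -951337/3 (l = -3 + (-317470 - (-293 - 1*203/3)) = -3 + (-317470 - (-293 - 203/3)) = -3 + (-317470 - 1*(-1082/3)) = -3 + (-317470 + 1082/3) = -3 - 951328/3 = -951337/3 ≈ -3.1711e+5)
1/l = 1/(-951337/3) = -3/951337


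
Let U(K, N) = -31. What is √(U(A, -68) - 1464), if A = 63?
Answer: I*√1495 ≈ 38.665*I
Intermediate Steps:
√(U(A, -68) - 1464) = √(-31 - 1464) = √(-1495) = I*√1495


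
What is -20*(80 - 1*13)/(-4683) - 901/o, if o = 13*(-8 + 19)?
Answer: -4027763/669669 ≈ -6.0146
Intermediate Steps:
o = 143 (o = 13*11 = 143)
-20*(80 - 1*13)/(-4683) - 901/o = -20*(80 - 1*13)/(-4683) - 901/143 = -20*(80 - 13)*(-1/4683) - 901*1/143 = -20*67*(-1/4683) - 901/143 = -1340*(-1/4683) - 901/143 = 1340/4683 - 901/143 = -4027763/669669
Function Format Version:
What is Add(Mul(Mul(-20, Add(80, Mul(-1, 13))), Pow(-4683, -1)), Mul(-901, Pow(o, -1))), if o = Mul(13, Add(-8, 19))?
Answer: Rational(-4027763, 669669) ≈ -6.0146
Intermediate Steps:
o = 143 (o = Mul(13, 11) = 143)
Add(Mul(Mul(-20, Add(80, Mul(-1, 13))), Pow(-4683, -1)), Mul(-901, Pow(o, -1))) = Add(Mul(Mul(-20, Add(80, Mul(-1, 13))), Pow(-4683, -1)), Mul(-901, Pow(143, -1))) = Add(Mul(Mul(-20, Add(80, -13)), Rational(-1, 4683)), Mul(-901, Rational(1, 143))) = Add(Mul(Mul(-20, 67), Rational(-1, 4683)), Rational(-901, 143)) = Add(Mul(-1340, Rational(-1, 4683)), Rational(-901, 143)) = Add(Rational(1340, 4683), Rational(-901, 143)) = Rational(-4027763, 669669)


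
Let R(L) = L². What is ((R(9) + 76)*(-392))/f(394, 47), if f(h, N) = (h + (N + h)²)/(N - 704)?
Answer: 40434408/194875 ≈ 207.49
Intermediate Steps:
f(h, N) = (h + (N + h)²)/(-704 + N)
((R(9) + 76)*(-392))/f(394, 47) = ((9² + 76)*(-392))/(((394 + (47 + 394)²)/(-704 + 47))) = ((81 + 76)*(-392))/(((394 + 441²)/(-657))) = (157*(-392))/((-(394 + 194481)/657)) = -61544/((-1/657*194875)) = -61544/(-194875/657) = -61544*(-657/194875) = 40434408/194875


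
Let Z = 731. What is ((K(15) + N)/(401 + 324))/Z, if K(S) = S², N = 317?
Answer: 542/529975 ≈ 0.0010227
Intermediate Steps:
((K(15) + N)/(401 + 324))/Z = ((15² + 317)/(401 + 324))/731 = ((225 + 317)/725)*(1/731) = (542*(1/725))*(1/731) = (542/725)*(1/731) = 542/529975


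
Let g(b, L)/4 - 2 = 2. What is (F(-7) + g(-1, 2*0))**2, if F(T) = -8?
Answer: 64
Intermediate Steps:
g(b, L) = 16 (g(b, L) = 8 + 4*2 = 8 + 8 = 16)
(F(-7) + g(-1, 2*0))**2 = (-8 + 16)**2 = 8**2 = 64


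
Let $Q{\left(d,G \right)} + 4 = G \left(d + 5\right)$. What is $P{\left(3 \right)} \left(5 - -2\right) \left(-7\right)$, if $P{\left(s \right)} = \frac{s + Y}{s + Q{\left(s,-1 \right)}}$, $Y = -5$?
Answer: $- \frac{98}{9} \approx -10.889$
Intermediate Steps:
$Q{\left(d,G \right)} = -4 + G \left(5 + d\right)$ ($Q{\left(d,G \right)} = -4 + G \left(d + 5\right) = -4 + G \left(5 + d\right)$)
$P{\left(s \right)} = \frac{5}{9} - \frac{s}{9}$ ($P{\left(s \right)} = \frac{s - 5}{s - \left(9 + s\right)} = \frac{-5 + s}{s - \left(9 + s\right)} = \frac{-5 + s}{-9} = \left(-5 + s\right) \left(- \frac{1}{9}\right) = \frac{5}{9} - \frac{s}{9}$)
$P{\left(3 \right)} \left(5 - -2\right) \left(-7\right) = \left(\frac{5}{9} - \frac{1}{3}\right) \left(5 - -2\right) \left(-7\right) = \left(\frac{5}{9} - \frac{1}{3}\right) \left(5 + 2\right) \left(-7\right) = \frac{2}{9} \cdot 7 \left(-7\right) = \frac{14}{9} \left(-7\right) = - \frac{98}{9}$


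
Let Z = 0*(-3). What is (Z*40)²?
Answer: 0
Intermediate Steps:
Z = 0
(Z*40)² = (0*40)² = 0² = 0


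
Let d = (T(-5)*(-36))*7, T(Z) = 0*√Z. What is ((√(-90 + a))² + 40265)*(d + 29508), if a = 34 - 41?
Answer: 1185277344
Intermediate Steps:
a = -7
T(Z) = 0
d = 0 (d = (0*(-36))*7 = 0*7 = 0)
((√(-90 + a))² + 40265)*(d + 29508) = ((√(-90 - 7))² + 40265)*(0 + 29508) = ((√(-97))² + 40265)*29508 = ((I*√97)² + 40265)*29508 = (-97 + 40265)*29508 = 40168*29508 = 1185277344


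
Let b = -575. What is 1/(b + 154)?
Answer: -1/421 ≈ -0.0023753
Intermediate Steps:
1/(b + 154) = 1/(-575 + 154) = 1/(-421) = -1/421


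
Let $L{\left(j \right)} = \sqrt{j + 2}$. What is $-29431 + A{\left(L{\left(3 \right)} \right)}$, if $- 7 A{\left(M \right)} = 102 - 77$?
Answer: $- \frac{206042}{7} \approx -29435.0$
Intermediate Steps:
$L{\left(j \right)} = \sqrt{2 + j}$
$A{\left(M \right)} = - \frac{25}{7}$ ($A{\left(M \right)} = - \frac{102 - 77}{7} = \left(- \frac{1}{7}\right) 25 = - \frac{25}{7}$)
$-29431 + A{\left(L{\left(3 \right)} \right)} = -29431 - \frac{25}{7} = - \frac{206042}{7}$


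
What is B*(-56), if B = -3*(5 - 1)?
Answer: 672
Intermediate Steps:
B = -12 (B = -3*4 = -12)
B*(-56) = -12*(-56) = 672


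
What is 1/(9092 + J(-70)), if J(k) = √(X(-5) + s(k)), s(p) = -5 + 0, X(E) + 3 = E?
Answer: 9092/82664477 - I*√13/82664477 ≈ 0.00010999 - 4.3617e-8*I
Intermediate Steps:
X(E) = -3 + E
s(p) = -5
J(k) = I*√13 (J(k) = √((-3 - 5) - 5) = √(-8 - 5) = √(-13) = I*√13)
1/(9092 + J(-70)) = 1/(9092 + I*√13)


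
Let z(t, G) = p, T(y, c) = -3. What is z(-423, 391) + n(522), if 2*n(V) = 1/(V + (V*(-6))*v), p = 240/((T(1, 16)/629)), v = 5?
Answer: -1523488321/30276 ≈ -50320.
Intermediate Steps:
p = -50320 (p = 240/((-3/629)) = 240/((-3*1/629)) = 240/(-3/629) = 240*(-629/3) = -50320)
z(t, G) = -50320
n(V) = -1/(58*V) (n(V) = 1/(2*(V + (V*(-6))*5)) = 1/(2*(V - 6*V*5)) = 1/(2*(V - 30*V)) = 1/(2*((-29*V))) = (-1/(29*V))/2 = -1/(58*V))
z(-423, 391) + n(522) = -50320 - 1/58/522 = -50320 - 1/58*1/522 = -50320 - 1/30276 = -1523488321/30276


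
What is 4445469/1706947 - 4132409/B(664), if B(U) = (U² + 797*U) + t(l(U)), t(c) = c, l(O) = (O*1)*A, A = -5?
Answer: -2755994843627/1650249048448 ≈ -1.6700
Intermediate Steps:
l(O) = -5*O (l(O) = (O*1)*(-5) = O*(-5) = -5*O)
B(U) = U² + 792*U (B(U) = (U² + 797*U) - 5*U = U² + 792*U)
4445469/1706947 - 4132409/B(664) = 4445469/1706947 - 4132409*1/(664*(792 + 664)) = 4445469*(1/1706947) - 4132409/(664*1456) = 4445469/1706947 - 4132409/966784 = -2755994843627/1650249048448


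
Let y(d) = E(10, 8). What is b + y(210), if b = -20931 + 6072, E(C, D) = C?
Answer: -14849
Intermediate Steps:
y(d) = 10
b = -14859
b + y(210) = -14859 + 10 = -14849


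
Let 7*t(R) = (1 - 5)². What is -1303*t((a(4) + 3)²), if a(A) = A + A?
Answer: -20848/7 ≈ -2978.3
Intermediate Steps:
a(A) = 2*A
t(R) = 16/7 (t(R) = (1 - 5)²/7 = (⅐)*(-4)² = (⅐)*16 = 16/7)
-1303*t((a(4) + 3)²) = -1303*16/7 = -20848/7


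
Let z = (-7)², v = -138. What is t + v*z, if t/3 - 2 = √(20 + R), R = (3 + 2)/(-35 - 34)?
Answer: -6756 + 5*√3795/23 ≈ -6742.6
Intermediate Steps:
R = -5/69 (R = 5/(-69) = 5*(-1/69) = -5/69 ≈ -0.072464)
t = 6 + 5*√3795/23 (t = 6 + 3*√(20 - 5/69) = 6 + 3*√(1375/69) = 6 + 3*(5*√3795/69) = 6 + 5*√3795/23 ≈ 19.392)
z = 49
t + v*z = (6 + 5*√3795/23) - 138*49 = (6 + 5*√3795/23) - 6762 = -6756 + 5*√3795/23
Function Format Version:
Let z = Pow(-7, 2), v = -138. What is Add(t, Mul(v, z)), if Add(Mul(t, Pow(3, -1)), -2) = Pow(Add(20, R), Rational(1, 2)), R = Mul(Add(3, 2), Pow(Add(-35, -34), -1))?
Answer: Add(-6756, Mul(Rational(5, 23), Pow(3795, Rational(1, 2)))) ≈ -6742.6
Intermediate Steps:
R = Rational(-5, 69) (R = Mul(5, Pow(-69, -1)) = Mul(5, Rational(-1, 69)) = Rational(-5, 69) ≈ -0.072464)
t = Add(6, Mul(Rational(5, 23), Pow(3795, Rational(1, 2)))) (t = Add(6, Mul(3, Pow(Add(20, Rational(-5, 69)), Rational(1, 2)))) = Add(6, Mul(3, Pow(Rational(1375, 69), Rational(1, 2)))) = Add(6, Mul(3, Mul(Rational(5, 69), Pow(3795, Rational(1, 2))))) = Add(6, Mul(Rational(5, 23), Pow(3795, Rational(1, 2)))) ≈ 19.392)
z = 49
Add(t, Mul(v, z)) = Add(Add(6, Mul(Rational(5, 23), Pow(3795, Rational(1, 2)))), Mul(-138, 49)) = Add(Add(6, Mul(Rational(5, 23), Pow(3795, Rational(1, 2)))), -6762) = Add(-6756, Mul(Rational(5, 23), Pow(3795, Rational(1, 2))))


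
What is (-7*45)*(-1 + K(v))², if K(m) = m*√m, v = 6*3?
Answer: -1837395 + 34020*√2 ≈ -1.7893e+6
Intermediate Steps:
v = 18
K(m) = m^(3/2)
(-7*45)*(-1 + K(v))² = (-7*45)*(-1 + 18^(3/2))² = -315*(-1 + 54*√2)²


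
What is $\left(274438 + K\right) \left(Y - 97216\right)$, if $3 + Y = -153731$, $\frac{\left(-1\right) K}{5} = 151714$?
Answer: $121492925400$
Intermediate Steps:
$K = -758570$ ($K = \left(-5\right) 151714 = -758570$)
$Y = -153734$ ($Y = -3 - 153731 = -153734$)
$\left(274438 + K\right) \left(Y - 97216\right) = \left(274438 - 758570\right) \left(-153734 - 97216\right) = \left(-484132\right) \left(-250950\right) = 121492925400$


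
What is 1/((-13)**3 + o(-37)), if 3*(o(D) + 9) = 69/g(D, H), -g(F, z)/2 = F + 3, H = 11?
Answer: -68/149985 ≈ -0.00045338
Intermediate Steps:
g(F, z) = -6 - 2*F (g(F, z) = -2*(F + 3) = -2*(3 + F) = -6 - 2*F)
o(D) = -9 + 23/(-6 - 2*D) (o(D) = -9 + (69/(-6 - 2*D))/3 = -9 + 23/(-6 - 2*D))
1/((-13)**3 + o(-37)) = 1/((-13)**3 + (-77 - 18*(-37))/(2*(3 - 37))) = 1/(-2197 + (1/2)*(-77 + 666)/(-34)) = 1/(-2197 + (1/2)*(-1/34)*589) = 1/(-2197 - 589/68) = 1/(-149985/68) = -68/149985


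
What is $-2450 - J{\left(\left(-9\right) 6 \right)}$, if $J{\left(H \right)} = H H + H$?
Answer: $-5312$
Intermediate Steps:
$J{\left(H \right)} = H + H^{2}$ ($J{\left(H \right)} = H^{2} + H = H + H^{2}$)
$-2450 - J{\left(\left(-9\right) 6 \right)} = -2450 - \left(-9\right) 6 \left(1 - 54\right) = -2450 - - 54 \left(1 - 54\right) = -2450 - \left(-54\right) \left(-53\right) = -2450 - 2862 = -5312$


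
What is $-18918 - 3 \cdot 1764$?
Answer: $-24210$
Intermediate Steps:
$-18918 - 3 \cdot 1764 = -18918 - 5292 = -24210$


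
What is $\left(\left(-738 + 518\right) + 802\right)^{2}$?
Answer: $338724$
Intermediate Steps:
$\left(\left(-738 + 518\right) + 802\right)^{2} = \left(-220 + 802\right)^{2} = 582^{2} = 338724$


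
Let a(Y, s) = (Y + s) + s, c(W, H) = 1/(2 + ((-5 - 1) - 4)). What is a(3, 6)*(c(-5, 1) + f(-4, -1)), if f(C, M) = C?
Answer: -495/8 ≈ -61.875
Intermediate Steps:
c(W, H) = -⅛ (c(W, H) = 1/(2 + (-6 - 4)) = 1/(2 - 10) = 1/(-8) = -⅛)
a(Y, s) = Y + 2*s
a(3, 6)*(c(-5, 1) + f(-4, -1)) = (3 + 2*6)*(-⅛ - 4) = (3 + 12)*(-33/8) = 15*(-33/8) = -495/8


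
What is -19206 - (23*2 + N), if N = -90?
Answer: -19162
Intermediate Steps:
-19206 - (23*2 + N) = -19206 - (23*2 - 90) = -19206 - (46 - 90) = -19206 - 1*(-44) = -19206 + 44 = -19162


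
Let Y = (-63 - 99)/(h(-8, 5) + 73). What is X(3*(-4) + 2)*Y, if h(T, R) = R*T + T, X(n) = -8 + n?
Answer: 2916/25 ≈ 116.64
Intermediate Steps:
h(T, R) = T + R*T
Y = -162/25 (Y = (-63 - 99)/(-8*(1 + 5) + 73) = -162/(-8*6 + 73) = -162/(-48 + 73) = -162/25 ≈ -6.4800)
X(3*(-4) + 2)*Y = (-8 + (3*(-4) + 2))*(-162/25) = (-8 + (-12 + 2))*(-162/25) = (-8 - 10)*(-162/25) = -18*(-162/25) = 2916/25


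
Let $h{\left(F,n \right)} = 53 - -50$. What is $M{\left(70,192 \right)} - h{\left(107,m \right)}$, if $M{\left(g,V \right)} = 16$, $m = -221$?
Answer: $-87$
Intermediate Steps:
$h{\left(F,n \right)} = 103$ ($h{\left(F,n \right)} = 53 + 50 = 103$)
$M{\left(70,192 \right)} - h{\left(107,m \right)} = 16 - 103 = -87$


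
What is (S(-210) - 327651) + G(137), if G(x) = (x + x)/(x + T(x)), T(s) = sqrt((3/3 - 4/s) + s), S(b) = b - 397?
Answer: -837857317652/2552451 - 274*sqrt(2589574)/2552451 ≈ -3.2826e+5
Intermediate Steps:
S(b) = -397 + b
T(s) = sqrt(1 + s - 4/s) (T(s) = sqrt((3*(1/3) - 4/s) + s) = sqrt((1 - 4/s) + s) = sqrt(1 + s - 4/s))
G(x) = 2*x/(x + sqrt(1 + x - 4/x)) (G(x) = (x + x)/(x + sqrt(1 + x - 4/x)) = (2*x)/(x + sqrt(1 + x - 4/x)) = 2*x/(x + sqrt(1 + x - 4/x)))
(S(-210) - 327651) + G(137) = ((-397 - 210) - 327651) + 2*137/(137 + sqrt(1 + 137 - 4/137)) = (-607 - 327651) + 2*137/(137 + sqrt(1 + 137 - 4*1/137)) = -328258 + 2*137/(137 + sqrt(1 + 137 - 4/137)) = -328258 + 2*137/(137 + sqrt(18902/137)) = -328258 + 2*137/(137 + sqrt(2589574)/137) = -328258 + 274/(137 + sqrt(2589574)/137)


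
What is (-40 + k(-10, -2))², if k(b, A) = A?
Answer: 1764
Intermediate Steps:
(-40 + k(-10, -2))² = (-40 - 2)² = (-42)² = 1764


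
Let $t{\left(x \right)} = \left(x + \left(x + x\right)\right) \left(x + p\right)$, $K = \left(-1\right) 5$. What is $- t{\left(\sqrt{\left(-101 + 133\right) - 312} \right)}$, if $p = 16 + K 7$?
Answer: $840 + 114 i \sqrt{70} \approx 840.0 + 953.79 i$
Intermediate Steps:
$K = -5$
$p = -19$ ($p = 16 - 35 = -19$)
$t{\left(x \right)} = 3 x \left(-19 + x\right)$ ($t{\left(x \right)} = \left(x + \left(x + x\right)\right) \left(x - 19\right) = \left(x + 2 x\right) \left(-19 + x\right) = 3 x \left(-19 + x\right)$)
$- t{\left(\sqrt{\left(-101 + 133\right) - 312} \right)} = - 3 \sqrt{\left(-101 + 133\right) - 312} \left(-19 + \sqrt{\left(-101 + 133\right) - 312}\right) = - 3 \sqrt{32 - 312} \left(-19 + \sqrt{32 - 312}\right) = - 3 \sqrt{-280} \left(-19 + \sqrt{-280}\right) = - 3 \cdot 2 i \sqrt{70} \left(-19 + 2 i \sqrt{70}\right) = - 6 i \sqrt{70} \left(-19 + 2 i \sqrt{70}\right)$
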